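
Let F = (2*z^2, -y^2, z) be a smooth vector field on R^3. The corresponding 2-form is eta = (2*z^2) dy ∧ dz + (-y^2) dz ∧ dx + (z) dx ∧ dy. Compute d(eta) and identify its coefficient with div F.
d(eta) = (1 - 2*y) dx ∧ dy ∧ dz; div F = 1 - 2*y

For a 2-form in R^3 of the form above, applying d gives a 3-form with coefficient ∂P/∂x + ∂Q/∂y + ∂R/∂z:
  ∂P/∂x = 0
  ∂Q/∂y = -2*y
  ∂R/∂z = 1
Sum = 1 - 2*y, which is exactly div F.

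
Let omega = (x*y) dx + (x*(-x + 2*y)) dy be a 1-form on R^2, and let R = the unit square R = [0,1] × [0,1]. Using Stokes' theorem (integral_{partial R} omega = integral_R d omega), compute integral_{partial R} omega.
integral_(partial R) omega = -1/2

Stokes: integral_partial_R omega = integral_R d omega with d omega = (∂Q/∂x - ∂P/∂y) dx ∧ dy.
  ∂Q/∂x = -2*x + 2*y
  ∂P/∂y = x
  integrand = ∂Q/∂x - ∂P/∂y = -3*x + 2*y.
Integrating over R: integral_0^1 integral_0^1 (-3*x + 2*y) dx dy = -1/2.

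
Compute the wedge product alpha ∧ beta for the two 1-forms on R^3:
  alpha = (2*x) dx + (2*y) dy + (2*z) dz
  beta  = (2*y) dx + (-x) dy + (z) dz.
alpha ∧ beta = (-2*x^2 - 4*y^2) dx ∧ dy + (2*z*(x - 2*y)) dx ∧ dz + (2*z*(x + y)) dy ∧ dz

Distribute the wedge, using dx_i ∧ dx_j = -dx_j ∧ dx_i and dx_i ∧ dx_i = 0. For each pair (i, j) with i < j, the coefficient of dx_i ∧ dx_j in alpha ∧ beta is (alpha_i * beta_j - alpha_j * beta_i). Collecting: alpha ∧ beta = (-2*x^2 - 4*y^2) dx ∧ dy + (2*z*(x - 2*y)) dx ∧ dz + (2*z*(x + y)) dy ∧ dz.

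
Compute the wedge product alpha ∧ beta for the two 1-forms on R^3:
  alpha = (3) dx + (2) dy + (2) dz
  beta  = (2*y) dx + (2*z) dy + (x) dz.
alpha ∧ beta = (-4*y + 6*z) dx ∧ dy + (3*x - 4*y) dx ∧ dz + (2*x - 4*z) dy ∧ dz

Distribute the wedge, using dx_i ∧ dx_j = -dx_j ∧ dx_i and dx_i ∧ dx_i = 0. For each pair (i, j) with i < j, the coefficient of dx_i ∧ dx_j in alpha ∧ beta is (alpha_i * beta_j - alpha_j * beta_i). Collecting: alpha ∧ beta = (-4*y + 6*z) dx ∧ dy + (3*x - 4*y) dx ∧ dz + (2*x - 4*z) dy ∧ dz.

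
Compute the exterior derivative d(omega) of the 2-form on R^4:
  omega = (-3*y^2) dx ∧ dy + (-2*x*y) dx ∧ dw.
d(omega) = (2*x) dx ∧ dy ∧ dw

For a 2-form omega = sum_{i<j} g_{ij} dx_i ∧ dx_j, the exterior derivative is
  d(omega) = sum_{i<j} d(g_{ij}) ∧ dx_i ∧ dx_j = sum_{i<j, k} (∂g_{ij}/∂x_k) dx_k ∧ dx_i ∧ dx_j.
Expand each term, using dx_k ∧ dx_i ∧ dx_j = sgn(permutation) dx_{(a)} ∧ dx_{(b)} ∧ dx_{(c)} with (a < b < c) sorted:
  d(-2*x*y) includes (∂/∂y)(-2*x*y) dy = (-2*x) dy, which multiplied by dx ∧ dw gives (2*x) dx ∧ dy ∧ dw
Collecting like 3-forms: d(omega) = (2*x) dx ∧ dy ∧ dw.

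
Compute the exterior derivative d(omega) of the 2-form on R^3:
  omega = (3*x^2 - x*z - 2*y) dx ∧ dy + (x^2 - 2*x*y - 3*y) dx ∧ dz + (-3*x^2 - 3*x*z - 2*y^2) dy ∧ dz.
d(omega) = (-5*x - 3*z + 3) dx ∧ dy ∧ dz

For a 2-form omega = sum_{i<j} g_{ij} dx_i ∧ dx_j, the exterior derivative is
  d(omega) = sum_{i<j} d(g_{ij}) ∧ dx_i ∧ dx_j = sum_{i<j, k} (∂g_{ij}/∂x_k) dx_k ∧ dx_i ∧ dx_j.
Expand each term, using dx_k ∧ dx_i ∧ dx_j = sgn(permutation) dx_{(a)} ∧ dx_{(b)} ∧ dx_{(c)} with (a < b < c) sorted:
  d(3*x^2 - x*z - 2*y) includes (∂/∂z)(3*x^2 - x*z - 2*y) dz = (-x) dz, which multiplied by dx ∧ dy gives (-x) dx ∧ dy ∧ dz
  d(x^2 - 2*x*y - 3*y) includes (∂/∂y)(x^2 - 2*x*y - 3*y) dy = (-2*x - 3) dy, which multiplied by dx ∧ dz gives (2*x + 3) dx ∧ dy ∧ dz
  d(-3*x^2 - 3*x*z - 2*y^2) includes (∂/∂x)(-3*x^2 - 3*x*z - 2*y^2) dx = (-6*x - 3*z) dx, which multiplied by dy ∧ dz gives (-6*x - 3*z) dx ∧ dy ∧ dz
Collecting like 3-forms: d(omega) = (-5*x - 3*z + 3) dx ∧ dy ∧ dz.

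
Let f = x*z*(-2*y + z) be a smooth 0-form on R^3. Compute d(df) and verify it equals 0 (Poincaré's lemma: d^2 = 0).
d(df) = 0

Step 1: df = sum_i (∂f/∂x_i) dx_i = (z*(-2*y + z)) dx + (-2*x*z) dy + (2*x*(-y + z)) dz.
Step 2: Apply d again. Using the 1-form formula, the coefficient of dx ∧ dy in d(df) is ∂^2 f/∂x ∂y - ∂^2 f/∂y ∂x = (-2*z) - (-2*z) = 0 (equality of mixed partials for smooth f).
Similarly for dx ∧ dz and dy ∧ dz — all coefficients vanish. So d(df) = 0.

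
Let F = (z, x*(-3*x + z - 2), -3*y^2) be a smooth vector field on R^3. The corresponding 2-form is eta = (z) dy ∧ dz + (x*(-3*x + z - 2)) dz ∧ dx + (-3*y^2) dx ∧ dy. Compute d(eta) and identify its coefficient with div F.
d(eta) = (0) dx ∧ dy ∧ dz; div F = 0

For a 2-form in R^3 of the form above, applying d gives a 3-form with coefficient ∂P/∂x + ∂Q/∂y + ∂R/∂z:
  ∂P/∂x = 0
  ∂Q/∂y = 0
  ∂R/∂z = 0
Sum = 0, which is exactly div F.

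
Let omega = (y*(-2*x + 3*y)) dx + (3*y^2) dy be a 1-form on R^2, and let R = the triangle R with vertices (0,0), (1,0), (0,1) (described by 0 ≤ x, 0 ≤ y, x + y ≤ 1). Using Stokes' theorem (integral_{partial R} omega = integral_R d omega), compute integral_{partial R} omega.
integral_(partial R) omega = -2/3

Stokes: integral_partial_R omega = integral_R d omega with d omega = (∂Q/∂x - ∂P/∂y) dx ∧ dy.
  ∂Q/∂x = 0
  ∂P/∂y = -2*x + 6*y
  integrand = ∂Q/∂x - ∂P/∂y = 2*x - 6*y.
Integrating over R: integral_0^1 integral_0^{1-x} (2*x - 6*y) dy dx = -2/3.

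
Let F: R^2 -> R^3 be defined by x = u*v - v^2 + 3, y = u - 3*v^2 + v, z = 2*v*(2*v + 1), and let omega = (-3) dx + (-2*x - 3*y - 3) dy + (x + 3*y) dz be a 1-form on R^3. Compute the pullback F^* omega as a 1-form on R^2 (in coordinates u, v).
F^* omega = (-2*u*v - 3*u + 11*v^2 - 6*v - 9) du + (20*u*v^2 + 42*u*v - 146*v^3 + 33*v^2 + 87*v - 3) dv

Using F^*(f dg) = (f ∘ F) d(g ∘ F), substitute each coordinate x_i by F_i(u, v) in f_i, and replace dx_i by d F_i = (∂F_i/∂u) du + (∂F_i/∂v) dv.
  For the x component: f_1(F) = -3; d F_1 = (v) du + (u - 2*v) dv
  For the y component: f_2(F) = -2*u*v - 3*u + 11*v^2 - 3*v - 9; d F_2 = (1) du + (1 - 6*v) dv
  For the z component: f_3(F) = u*v + 3*u - 10*v^2 + 3*v + 3; d F_3 = (0) du + (8*v + 2) dv
Combining and collecting du, dv coefficients:
  coeff of du: -2*u*v - 3*u + 11*v^2 - 6*v - 9
  coeff of dv: 20*u*v^2 + 42*u*v - 146*v^3 + 33*v^2 + 87*v - 3
F^* omega = (-2*u*v - 3*u + 11*v^2 - 6*v - 9) du + (20*u*v^2 + 42*u*v - 146*v^3 + 33*v^2 + 87*v - 3) dv.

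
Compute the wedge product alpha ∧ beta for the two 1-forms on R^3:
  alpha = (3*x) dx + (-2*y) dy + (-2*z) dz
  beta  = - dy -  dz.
alpha ∧ beta = (-3*x) dx ∧ dy + (-3*x) dx ∧ dz + (2*y - 2*z) dy ∧ dz

Distribute the wedge, using dx_i ∧ dx_j = -dx_j ∧ dx_i and dx_i ∧ dx_i = 0. For each pair (i, j) with i < j, the coefficient of dx_i ∧ dx_j in alpha ∧ beta is (alpha_i * beta_j - alpha_j * beta_i). Collecting: alpha ∧ beta = (-3*x) dx ∧ dy + (-3*x) dx ∧ dz + (2*y - 2*z) dy ∧ dz.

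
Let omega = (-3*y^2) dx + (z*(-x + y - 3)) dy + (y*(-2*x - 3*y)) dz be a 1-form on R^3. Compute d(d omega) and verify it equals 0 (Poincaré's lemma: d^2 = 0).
d(d omega) = 0

Step 1: d omega = sum_{i<j} (∂f_j/∂x_i - ∂f_i/∂x_j) dx_i ∧ dx_j:
  coeff of dx ∧ dy: 6*y - z
  coeff of dx ∧ dz: -2*y
  coeff of dy ∧ dz: -x - 7*y + 3
Step 2: Apply d again to each 2-form coefficient. The only possible 3-form in R^3 is dx ∧ dy ∧ dz, with coefficient
  ∂(coeff of dy∧dz)/∂x - ∂(coeff of dx∧dz)/∂y + ∂(coeff of dx∧dy)/∂z
  = ∂/∂x (-x - 7*y + 3) - ∂/∂y (-2*y) + ∂/∂z (6*y - z).
Each of these terms simplifies to sums of mixed partials that cancel in pairs. The result is 0 (by equality of mixed partials for smooth functions — Schwarz / Clairaut).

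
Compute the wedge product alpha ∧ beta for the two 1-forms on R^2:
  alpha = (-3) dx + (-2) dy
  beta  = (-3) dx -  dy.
alpha ∧ beta = (-3) dx ∧ dy

Distribute the wedge, using dx_i ∧ dx_j = -dx_j ∧ dx_i and dx_i ∧ dx_i = 0. For each pair (i, j) with i < j, the coefficient of dx_i ∧ dx_j in alpha ∧ beta is (alpha_i * beta_j - alpha_j * beta_i). Collecting: alpha ∧ beta = (-3) dx ∧ dy.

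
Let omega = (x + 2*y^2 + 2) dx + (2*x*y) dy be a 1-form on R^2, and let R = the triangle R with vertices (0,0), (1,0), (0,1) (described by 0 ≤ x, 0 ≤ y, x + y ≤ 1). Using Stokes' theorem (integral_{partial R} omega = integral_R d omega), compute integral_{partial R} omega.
integral_(partial R) omega = -1/3

Stokes: integral_partial_R omega = integral_R d omega with d omega = (∂Q/∂x - ∂P/∂y) dx ∧ dy.
  ∂Q/∂x = 2*y
  ∂P/∂y = 4*y
  integrand = ∂Q/∂x - ∂P/∂y = -2*y.
Integrating over R: integral_0^1 integral_0^{1-x} (-2*y) dy dx = -1/3.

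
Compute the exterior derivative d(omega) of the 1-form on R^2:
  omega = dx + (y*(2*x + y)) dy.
d(omega) = (2*y) dx ∧ dy

For a 1-form omega = sum_i f_i dx_i, the exterior derivative is
  d(omega) = sum_{i < j} (∂f_j/∂x_i - ∂f_i/∂x_j) dx_i ∧ dx_j.
  coefficient of dx ∧ dy: ∂f_2/∂x - ∂f_1/∂y = ∂(y*(2*x + y))/∂x - ∂(1)/∂y = 2*y
Assembling: d(omega) = (2*y) dx ∧ dy.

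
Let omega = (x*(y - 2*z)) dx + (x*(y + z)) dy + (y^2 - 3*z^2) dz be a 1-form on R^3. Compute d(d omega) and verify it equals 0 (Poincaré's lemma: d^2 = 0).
d(d omega) = 0

Step 1: d omega = sum_{i<j} (∂f_j/∂x_i - ∂f_i/∂x_j) dx_i ∧ dx_j:
  coeff of dx ∧ dy: -x + y + z
  coeff of dx ∧ dz: 2*x
  coeff of dy ∧ dz: -x + 2*y
Step 2: Apply d again to each 2-form coefficient. The only possible 3-form in R^3 is dx ∧ dy ∧ dz, with coefficient
  ∂(coeff of dy∧dz)/∂x - ∂(coeff of dx∧dz)/∂y + ∂(coeff of dx∧dy)/∂z
  = ∂/∂x (-x + 2*y) - ∂/∂y (2*x) + ∂/∂z (-x + y + z).
Each of these terms simplifies to sums of mixed partials that cancel in pairs. The result is 0 (by equality of mixed partials for smooth functions — Schwarz / Clairaut).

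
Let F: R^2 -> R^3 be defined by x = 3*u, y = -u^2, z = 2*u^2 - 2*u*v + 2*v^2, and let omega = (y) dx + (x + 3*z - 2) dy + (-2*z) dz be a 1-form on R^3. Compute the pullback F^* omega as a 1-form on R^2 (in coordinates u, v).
F^* omega = (-28*u^3 + 36*u^2*v - 9*u^2 - 36*u*v^2 + 4*u + 8*v^3) du + (8*u^3 - 24*u^2*v + 24*u*v^2 - 16*v^3) dv

Using F^*(f dg) = (f ∘ F) d(g ∘ F), substitute each coordinate x_i by F_i(u, v) in f_i, and replace dx_i by d F_i = (∂F_i/∂u) du + (∂F_i/∂v) dv.
  For the x component: f_1(F) = -u^2; d F_1 = (3) du + (0) dv
  For the y component: f_2(F) = 6*u^2 - 6*u*v + 3*u + 6*v^2 - 2; d F_2 = (-2*u) du + (0) dv
  For the z component: f_3(F) = -4*u^2 + 4*u*v - 4*v^2; d F_3 = (4*u - 2*v) du + (-2*u + 4*v) dv
Combining and collecting du, dv coefficients:
  coeff of du: -28*u^3 + 36*u^2*v - 9*u^2 - 36*u*v^2 + 4*u + 8*v^3
  coeff of dv: 8*u^3 - 24*u^2*v + 24*u*v^2 - 16*v^3
F^* omega = (-28*u^3 + 36*u^2*v - 9*u^2 - 36*u*v^2 + 4*u + 8*v^3) du + (8*u^3 - 24*u^2*v + 24*u*v^2 - 16*v^3) dv.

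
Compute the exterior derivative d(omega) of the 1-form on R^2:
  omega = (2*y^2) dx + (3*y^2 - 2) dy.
d(omega) = (-4*y) dx ∧ dy

For a 1-form omega = sum_i f_i dx_i, the exterior derivative is
  d(omega) = sum_{i < j} (∂f_j/∂x_i - ∂f_i/∂x_j) dx_i ∧ dx_j.
  coefficient of dx ∧ dy: ∂f_2/∂x - ∂f_1/∂y = ∂(3*y^2 - 2)/∂x - ∂(2*y^2)/∂y = -4*y
Assembling: d(omega) = (-4*y) dx ∧ dy.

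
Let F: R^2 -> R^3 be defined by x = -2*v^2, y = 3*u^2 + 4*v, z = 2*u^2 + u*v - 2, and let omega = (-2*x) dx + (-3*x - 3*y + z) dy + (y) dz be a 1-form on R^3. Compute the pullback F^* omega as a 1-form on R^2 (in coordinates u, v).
F^* omega = (-30*u^3 + 9*u^2*v + 36*u*v^2 - 56*u*v - 12*u + 4*v^2) du + (3*u^3 - 28*u^2 + 8*u*v - 16*v^3 + 24*v^2 - 48*v - 8) dv

Using F^*(f dg) = (f ∘ F) d(g ∘ F), substitute each coordinate x_i by F_i(u, v) in f_i, and replace dx_i by d F_i = (∂F_i/∂u) du + (∂F_i/∂v) dv.
  For the x component: f_1(F) = 4*v^2; d F_1 = (0) du + (-4*v) dv
  For the y component: f_2(F) = -7*u^2 + u*v + 6*v^2 - 12*v - 2; d F_2 = (6*u) du + (4) dv
  For the z component: f_3(F) = 3*u^2 + 4*v; d F_3 = (4*u + v) du + (u) dv
Combining and collecting du, dv coefficients:
  coeff of du: -30*u^3 + 9*u^2*v + 36*u*v^2 - 56*u*v - 12*u + 4*v^2
  coeff of dv: 3*u^3 - 28*u^2 + 8*u*v - 16*v^3 + 24*v^2 - 48*v - 8
F^* omega = (-30*u^3 + 9*u^2*v + 36*u*v^2 - 56*u*v - 12*u + 4*v^2) du + (3*u^3 - 28*u^2 + 8*u*v - 16*v^3 + 24*v^2 - 48*v - 8) dv.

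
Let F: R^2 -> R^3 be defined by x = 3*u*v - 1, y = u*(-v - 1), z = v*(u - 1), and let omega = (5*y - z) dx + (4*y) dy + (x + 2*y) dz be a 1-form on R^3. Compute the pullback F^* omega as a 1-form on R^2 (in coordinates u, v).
F^* omega = (-13*u*v^2 - 9*u*v + 4*u + 3*v^2 - v) du + (-13*u^2*v - 13*u^2 + 2*u*v + u + 1) dv

Using F^*(f dg) = (f ∘ F) d(g ∘ F), substitute each coordinate x_i by F_i(u, v) in f_i, and replace dx_i by d F_i = (∂F_i/∂u) du + (∂F_i/∂v) dv.
  For the x component: f_1(F) = -6*u*v - 5*u + v; d F_1 = (3*v) du + (3*u) dv
  For the y component: f_2(F) = 4*u*(-v - 1); d F_2 = (-v - 1) du + (-u) dv
  For the z component: f_3(F) = u*v - 2*u - 1; d F_3 = (v) du + (u - 1) dv
Combining and collecting du, dv coefficients:
  coeff of du: -13*u*v^2 - 9*u*v + 4*u + 3*v^2 - v
  coeff of dv: -13*u^2*v - 13*u^2 + 2*u*v + u + 1
F^* omega = (-13*u*v^2 - 9*u*v + 4*u + 3*v^2 - v) du + (-13*u^2*v - 13*u^2 + 2*u*v + u + 1) dv.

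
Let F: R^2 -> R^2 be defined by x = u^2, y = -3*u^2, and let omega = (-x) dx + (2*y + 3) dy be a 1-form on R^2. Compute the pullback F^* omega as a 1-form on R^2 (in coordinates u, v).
F^* omega = (34*u^3 - 18*u) du

Using F^*(f dg) = (f ∘ F) d(g ∘ F), substitute each coordinate x_i by F_i(u, v) in f_i, and replace dx_i by d F_i = (∂F_i/∂u) du + (∂F_i/∂v) dv.
  For the x component: f_1(F) = -u^2; d F_1 = (2*u) du + (0) dv
  For the y component: f_2(F) = 3 - 6*u^2; d F_2 = (-6*u) du + (0) dv
Combining and collecting du, dv coefficients:
  coeff of du: 34*u^3 - 18*u
  coeff of dv: 0
F^* omega = (34*u^3 - 18*u) du.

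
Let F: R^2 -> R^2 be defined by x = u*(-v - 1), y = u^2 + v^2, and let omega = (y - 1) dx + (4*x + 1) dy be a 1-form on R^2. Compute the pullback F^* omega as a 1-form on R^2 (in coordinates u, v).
F^* omega = (-9*u^2*v - 9*u^2 + 2*u - v^3 - v^2 + v + 1) du + (-u^3 - 9*u*v^2 - 8*u*v + u + 2*v) dv

Using F^*(f dg) = (f ∘ F) d(g ∘ F), substitute each coordinate x_i by F_i(u, v) in f_i, and replace dx_i by d F_i = (∂F_i/∂u) du + (∂F_i/∂v) dv.
  For the x component: f_1(F) = u^2 + v^2 - 1; d F_1 = (-v - 1) du + (-u) dv
  For the y component: f_2(F) = -4*u*v - 4*u + 1; d F_2 = (2*u) du + (2*v) dv
Combining and collecting du, dv coefficients:
  coeff of du: -9*u^2*v - 9*u^2 + 2*u - v^3 - v^2 + v + 1
  coeff of dv: -u^3 - 9*u*v^2 - 8*u*v + u + 2*v
F^* omega = (-9*u^2*v - 9*u^2 + 2*u - v^3 - v^2 + v + 1) du + (-u^3 - 9*u*v^2 - 8*u*v + u + 2*v) dv.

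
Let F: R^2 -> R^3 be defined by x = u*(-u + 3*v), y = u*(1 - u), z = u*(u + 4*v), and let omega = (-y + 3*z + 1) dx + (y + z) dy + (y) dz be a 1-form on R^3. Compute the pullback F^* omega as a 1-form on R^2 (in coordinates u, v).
F^* omega = (-10*u^3 - 24*u^2*v + 2*u^2 + 36*u*v^2 + 5*u*v - u + 3*v) du + (u*(8*u^2 + 36*u*v + u + 3)) dv

Using F^*(f dg) = (f ∘ F) d(g ∘ F), substitute each coordinate x_i by F_i(u, v) in f_i, and replace dx_i by d F_i = (∂F_i/∂u) du + (∂F_i/∂v) dv.
  For the x component: f_1(F) = 4*u^2 + 12*u*v - u + 1; d F_1 = (-2*u + 3*v) du + (3*u) dv
  For the y component: f_2(F) = u*(4*v + 1); d F_2 = (1 - 2*u) du + (0) dv
  For the z component: f_3(F) = u*(1 - u); d F_3 = (2*u + 4*v) du + (4*u) dv
Combining and collecting du, dv coefficients:
  coeff of du: -10*u^3 - 24*u^2*v + 2*u^2 + 36*u*v^2 + 5*u*v - u + 3*v
  coeff of dv: u*(8*u^2 + 36*u*v + u + 3)
F^* omega = (-10*u^3 - 24*u^2*v + 2*u^2 + 36*u*v^2 + 5*u*v - u + 3*v) du + (u*(8*u^2 + 36*u*v + u + 3)) dv.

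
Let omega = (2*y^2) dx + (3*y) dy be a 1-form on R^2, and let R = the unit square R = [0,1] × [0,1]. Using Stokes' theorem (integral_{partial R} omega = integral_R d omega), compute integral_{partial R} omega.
integral_(partial R) omega = -2

Stokes: integral_partial_R omega = integral_R d omega with d omega = (∂Q/∂x - ∂P/∂y) dx ∧ dy.
  ∂Q/∂x = 0
  ∂P/∂y = 4*y
  integrand = ∂Q/∂x - ∂P/∂y = -4*y.
Integrating over R: integral_0^1 integral_0^1 (-4*y) dx dy = -2.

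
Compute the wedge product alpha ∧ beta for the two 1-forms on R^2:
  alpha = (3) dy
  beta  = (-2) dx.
alpha ∧ beta = (6) dx ∧ dy

Distribute the wedge, using dx_i ∧ dx_j = -dx_j ∧ dx_i and dx_i ∧ dx_i = 0. For each pair (i, j) with i < j, the coefficient of dx_i ∧ dx_j in alpha ∧ beta is (alpha_i * beta_j - alpha_j * beta_i). Collecting: alpha ∧ beta = (6) dx ∧ dy.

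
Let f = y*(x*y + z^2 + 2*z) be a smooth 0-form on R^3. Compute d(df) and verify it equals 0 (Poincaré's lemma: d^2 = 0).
d(df) = 0

Step 1: df = sum_i (∂f/∂x_i) dx_i = (y^2) dx + (2*x*y + z^2 + 2*z) dy + (2*y*(z + 1)) dz.
Step 2: Apply d again. Using the 1-form formula, the coefficient of dx ∧ dy in d(df) is ∂^2 f/∂x ∂y - ∂^2 f/∂y ∂x = (2*y) - (2*y) = 0 (equality of mixed partials for smooth f).
Similarly for dx ∧ dz and dy ∧ dz — all coefficients vanish. So d(df) = 0.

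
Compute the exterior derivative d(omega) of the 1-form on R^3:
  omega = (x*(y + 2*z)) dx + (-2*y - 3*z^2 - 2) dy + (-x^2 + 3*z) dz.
d(omega) = (-x) dx ∧ dy + (-4*x) dx ∧ dz + (6*z) dy ∧ dz

For a 1-form omega = sum_i f_i dx_i, the exterior derivative is
  d(omega) = sum_{i < j} (∂f_j/∂x_i - ∂f_i/∂x_j) dx_i ∧ dx_j.
  coefficient of dx ∧ dy: ∂f_2/∂x - ∂f_1/∂y = ∂(-2*y - 3*z^2 - 2)/∂x - ∂(x*(y + 2*z))/∂y = -x
  coefficient of dx ∧ dz: ∂f_3/∂x - ∂f_1/∂z = ∂(-x^2 + 3*z)/∂x - ∂(x*(y + 2*z))/∂z = -4*x
  coefficient of dy ∧ dz: ∂f_3/∂y - ∂f_2/∂z = ∂(-x^2 + 3*z)/∂y - ∂(-2*y - 3*z^2 - 2)/∂z = 6*z
Assembling: d(omega) = (-x) dx ∧ dy + (-4*x) dx ∧ dz + (6*z) dy ∧ dz.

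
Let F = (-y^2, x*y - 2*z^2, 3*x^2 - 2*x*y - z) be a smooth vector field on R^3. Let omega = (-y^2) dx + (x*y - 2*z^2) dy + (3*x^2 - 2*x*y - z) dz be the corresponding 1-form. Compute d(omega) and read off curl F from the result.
d(omega) = (-2*x + 4*z) dy ∧ dz + (-6*x + 2*y) dz ∧ dx + (3*y) dx ∧ dy; curl F = (-2*x + 4*z, -6*x + 2*y, 3*y)

d omega = sum_{i<j} (∂f_j/∂x_i - ∂f_i/∂x_j) dx_i ∧ dx_j. Under the identification (dy ∧ dz, dz ∧ dx, dx ∧ dy) ↔ (e_x, e_y, e_z), the coefficients are exactly the components of curl F. Compute:
  ∂R/∂y - ∂Q/∂z = (-2*x) - (-4*z) = -2*x + 4*z
  ∂P/∂z - ∂R/∂x = (0) - (6*x - 2*y) = -6*x + 2*y
  ∂Q/∂x - ∂P/∂y = (y) - (-2*y) = 3*y.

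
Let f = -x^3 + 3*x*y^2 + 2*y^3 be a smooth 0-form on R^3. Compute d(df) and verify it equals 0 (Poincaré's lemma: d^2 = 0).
d(df) = 0

Step 1: df = sum_i (∂f/∂x_i) dx_i = (-3*x^2 + 3*y^2) dx + (6*y*(x + y)) dy + (0) dz.
Step 2: Apply d again. Using the 1-form formula, the coefficient of dx ∧ dy in d(df) is ∂^2 f/∂x ∂y - ∂^2 f/∂y ∂x = (6*y) - (6*y) = 0 (equality of mixed partials for smooth f).
Similarly for dx ∧ dz and dy ∧ dz — all coefficients vanish. So d(df) = 0.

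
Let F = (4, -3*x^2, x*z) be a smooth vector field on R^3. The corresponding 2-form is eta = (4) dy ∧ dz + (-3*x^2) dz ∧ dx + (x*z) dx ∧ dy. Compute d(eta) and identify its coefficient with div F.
d(eta) = (x) dx ∧ dy ∧ dz; div F = x

For a 2-form in R^3 of the form above, applying d gives a 3-form with coefficient ∂P/∂x + ∂Q/∂y + ∂R/∂z:
  ∂P/∂x = 0
  ∂Q/∂y = 0
  ∂R/∂z = x
Sum = x, which is exactly div F.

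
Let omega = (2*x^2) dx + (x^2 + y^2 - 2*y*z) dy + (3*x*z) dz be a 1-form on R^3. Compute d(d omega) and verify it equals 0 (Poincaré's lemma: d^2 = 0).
d(d omega) = 0

Step 1: d omega = sum_{i<j} (∂f_j/∂x_i - ∂f_i/∂x_j) dx_i ∧ dx_j:
  coeff of dx ∧ dy: 2*x
  coeff of dx ∧ dz: 3*z
  coeff of dy ∧ dz: 2*y
Step 2: Apply d again to each 2-form coefficient. The only possible 3-form in R^3 is dx ∧ dy ∧ dz, with coefficient
  ∂(coeff of dy∧dz)/∂x - ∂(coeff of dx∧dz)/∂y + ∂(coeff of dx∧dy)/∂z
  = ∂/∂x (2*y) - ∂/∂y (3*z) + ∂/∂z (2*x).
Each of these terms simplifies to sums of mixed partials that cancel in pairs. The result is 0 (by equality of mixed partials for smooth functions — Schwarz / Clairaut).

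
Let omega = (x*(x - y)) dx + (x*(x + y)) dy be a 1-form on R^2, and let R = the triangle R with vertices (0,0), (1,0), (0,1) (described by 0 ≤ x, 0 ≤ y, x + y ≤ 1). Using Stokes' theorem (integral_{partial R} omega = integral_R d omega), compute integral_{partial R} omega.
integral_(partial R) omega = 2/3

Stokes: integral_partial_R omega = integral_R d omega with d omega = (∂Q/∂x - ∂P/∂y) dx ∧ dy.
  ∂Q/∂x = 2*x + y
  ∂P/∂y = -x
  integrand = ∂Q/∂x - ∂P/∂y = 3*x + y.
Integrating over R: integral_0^1 integral_0^{1-x} (3*x + y) dy dx = 2/3.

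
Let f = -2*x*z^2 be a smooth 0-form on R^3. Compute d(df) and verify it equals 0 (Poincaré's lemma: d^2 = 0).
d(df) = 0

Step 1: df = sum_i (∂f/∂x_i) dx_i = (-2*z^2) dx + (0) dy + (-4*x*z) dz.
Step 2: Apply d again. Using the 1-form formula, the coefficient of dx ∧ dy in d(df) is ∂^2 f/∂x ∂y - ∂^2 f/∂y ∂x = (0) - (0) = 0 (equality of mixed partials for smooth f).
Similarly for dx ∧ dz and dy ∧ dz — all coefficients vanish. So d(df) = 0.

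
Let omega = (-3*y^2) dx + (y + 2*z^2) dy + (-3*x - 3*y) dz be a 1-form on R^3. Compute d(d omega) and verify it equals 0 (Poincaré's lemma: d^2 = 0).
d(d omega) = 0

Step 1: d omega = sum_{i<j} (∂f_j/∂x_i - ∂f_i/∂x_j) dx_i ∧ dx_j:
  coeff of dx ∧ dy: 6*y
  coeff of dx ∧ dz: -3
  coeff of dy ∧ dz: -4*z - 3
Step 2: Apply d again to each 2-form coefficient. The only possible 3-form in R^3 is dx ∧ dy ∧ dz, with coefficient
  ∂(coeff of dy∧dz)/∂x - ∂(coeff of dx∧dz)/∂y + ∂(coeff of dx∧dy)/∂z
  = ∂/∂x (-4*z - 3) - ∂/∂y (-3) + ∂/∂z (6*y).
Each of these terms simplifies to sums of mixed partials that cancel in pairs. The result is 0 (by equality of mixed partials for smooth functions — Schwarz / Clairaut).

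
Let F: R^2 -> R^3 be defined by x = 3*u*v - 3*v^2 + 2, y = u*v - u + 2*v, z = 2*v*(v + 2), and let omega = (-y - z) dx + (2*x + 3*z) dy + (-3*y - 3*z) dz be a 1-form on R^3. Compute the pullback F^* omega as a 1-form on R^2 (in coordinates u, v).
F^* omega = (3*u*v^2 - 3*u*v - 6*v^3 - 6*v^2 - 8*v - 4) du + (3*u^2*v + 3*u^2 - 12*u*v^2 + 16*u - 12*v^3 - 60*v^2 - 48*v + 8) dv

Using F^*(f dg) = (f ∘ F) d(g ∘ F), substitute each coordinate x_i by F_i(u, v) in f_i, and replace dx_i by d F_i = (∂F_i/∂u) du + (∂F_i/∂v) dv.
  For the x component: f_1(F) = -u*v + u - 2*v^2 - 6*v; d F_1 = (3*v) du + (3*u - 6*v) dv
  For the y component: f_2(F) = 6*u*v + 12*v + 4; d F_2 = (v - 1) du + (u + 2) dv
  For the z component: f_3(F) = -3*u*v + 3*u - 6*v^2 - 18*v; d F_3 = (0) du + (4*v + 4) dv
Combining and collecting du, dv coefficients:
  coeff of du: 3*u*v^2 - 3*u*v - 6*v^3 - 6*v^2 - 8*v - 4
  coeff of dv: 3*u^2*v + 3*u^2 - 12*u*v^2 + 16*u - 12*v^3 - 60*v^2 - 48*v + 8
F^* omega = (3*u*v^2 - 3*u*v - 6*v^3 - 6*v^2 - 8*v - 4) du + (3*u^2*v + 3*u^2 - 12*u*v^2 + 16*u - 12*v^3 - 60*v^2 - 48*v + 8) dv.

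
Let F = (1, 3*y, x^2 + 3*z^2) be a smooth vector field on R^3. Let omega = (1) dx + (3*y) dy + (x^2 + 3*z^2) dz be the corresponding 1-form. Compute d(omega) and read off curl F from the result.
d(omega) = (0) dy ∧ dz + (-2*x) dz ∧ dx + (0) dx ∧ dy; curl F = (0, -2*x, 0)

d omega = sum_{i<j} (∂f_j/∂x_i - ∂f_i/∂x_j) dx_i ∧ dx_j. Under the identification (dy ∧ dz, dz ∧ dx, dx ∧ dy) ↔ (e_x, e_y, e_z), the coefficients are exactly the components of curl F. Compute:
  ∂R/∂y - ∂Q/∂z = (0) - (0) = 0
  ∂P/∂z - ∂R/∂x = (0) - (2*x) = -2*x
  ∂Q/∂x - ∂P/∂y = (0) - (0) = 0.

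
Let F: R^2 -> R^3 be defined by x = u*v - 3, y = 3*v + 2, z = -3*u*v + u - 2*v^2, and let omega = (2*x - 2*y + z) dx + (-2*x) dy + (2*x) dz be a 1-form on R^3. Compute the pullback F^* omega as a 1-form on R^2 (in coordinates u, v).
F^* omega = (-7*u*v^2 + 3*u*v - 2*v^3 - 6*v^2 + 8*v - 6) du + (-7*u^2*v + u^2 - 10*u*v^2 - 12*u*v + 8*u + 24*v + 18) dv

Using F^*(f dg) = (f ∘ F) d(g ∘ F), substitute each coordinate x_i by F_i(u, v) in f_i, and replace dx_i by d F_i = (∂F_i/∂u) du + (∂F_i/∂v) dv.
  For the x component: f_1(F) = -u*v + u - 2*v^2 - 6*v - 10; d F_1 = (v) du + (u) dv
  For the y component: f_2(F) = -2*u*v + 6; d F_2 = (0) du + (3) dv
  For the z component: f_3(F) = 2*u*v - 6; d F_3 = (1 - 3*v) du + (-3*u - 4*v) dv
Combining and collecting du, dv coefficients:
  coeff of du: -7*u*v^2 + 3*u*v - 2*v^3 - 6*v^2 + 8*v - 6
  coeff of dv: -7*u^2*v + u^2 - 10*u*v^2 - 12*u*v + 8*u + 24*v + 18
F^* omega = (-7*u*v^2 + 3*u*v - 2*v^3 - 6*v^2 + 8*v - 6) du + (-7*u^2*v + u^2 - 10*u*v^2 - 12*u*v + 8*u + 24*v + 18) dv.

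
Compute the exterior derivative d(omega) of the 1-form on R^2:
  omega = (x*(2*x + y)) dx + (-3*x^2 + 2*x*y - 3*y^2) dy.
d(omega) = (-7*x + 2*y) dx ∧ dy

For a 1-form omega = sum_i f_i dx_i, the exterior derivative is
  d(omega) = sum_{i < j} (∂f_j/∂x_i - ∂f_i/∂x_j) dx_i ∧ dx_j.
  coefficient of dx ∧ dy: ∂f_2/∂x - ∂f_1/∂y = ∂(-3*x^2 + 2*x*y - 3*y^2)/∂x - ∂(x*(2*x + y))/∂y = -7*x + 2*y
Assembling: d(omega) = (-7*x + 2*y) dx ∧ dy.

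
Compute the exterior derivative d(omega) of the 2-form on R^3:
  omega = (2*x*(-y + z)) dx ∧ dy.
d(omega) = (2*x) dx ∧ dy ∧ dz

For a 2-form omega = sum_{i<j} g_{ij} dx_i ∧ dx_j, the exterior derivative is
  d(omega) = sum_{i<j} d(g_{ij}) ∧ dx_i ∧ dx_j = sum_{i<j, k} (∂g_{ij}/∂x_k) dx_k ∧ dx_i ∧ dx_j.
Expand each term, using dx_k ∧ dx_i ∧ dx_j = sgn(permutation) dx_{(a)} ∧ dx_{(b)} ∧ dx_{(c)} with (a < b < c) sorted:
  d(2*x*(-y + z)) includes (∂/∂z)(2*x*(-y + z)) dz = (2*x) dz, which multiplied by dx ∧ dy gives (2*x) dx ∧ dy ∧ dz
Collecting like 3-forms: d(omega) = (2*x) dx ∧ dy ∧ dz.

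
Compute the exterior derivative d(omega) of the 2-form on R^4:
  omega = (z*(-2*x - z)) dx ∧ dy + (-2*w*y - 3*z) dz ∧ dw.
d(omega) = (-2*x - 2*z) dx ∧ dy ∧ dz + (-2*w) dy ∧ dz ∧ dw

For a 2-form omega = sum_{i<j} g_{ij} dx_i ∧ dx_j, the exterior derivative is
  d(omega) = sum_{i<j} d(g_{ij}) ∧ dx_i ∧ dx_j = sum_{i<j, k} (∂g_{ij}/∂x_k) dx_k ∧ dx_i ∧ dx_j.
Expand each term, using dx_k ∧ dx_i ∧ dx_j = sgn(permutation) dx_{(a)} ∧ dx_{(b)} ∧ dx_{(c)} with (a < b < c) sorted:
  d(z*(-2*x - z)) includes (∂/∂z)(z*(-2*x - z)) dz = (-2*x - 2*z) dz, which multiplied by dx ∧ dy gives (-2*x - 2*z) dx ∧ dy ∧ dz
  d(-2*w*y - 3*z) includes (∂/∂y)(-2*w*y - 3*z) dy = (-2*w) dy, which multiplied by dz ∧ dw gives (-2*w) dy ∧ dz ∧ dw
Collecting like 3-forms: d(omega) = (-2*x - 2*z) dx ∧ dy ∧ dz + (-2*w) dy ∧ dz ∧ dw.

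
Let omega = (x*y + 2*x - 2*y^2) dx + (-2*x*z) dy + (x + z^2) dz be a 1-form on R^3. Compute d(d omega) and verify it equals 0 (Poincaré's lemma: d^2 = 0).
d(d omega) = 0

Step 1: d omega = sum_{i<j} (∂f_j/∂x_i - ∂f_i/∂x_j) dx_i ∧ dx_j:
  coeff of dx ∧ dy: -x + 4*y - 2*z
  coeff of dx ∧ dz: 1
  coeff of dy ∧ dz: 2*x
Step 2: Apply d again to each 2-form coefficient. The only possible 3-form in R^3 is dx ∧ dy ∧ dz, with coefficient
  ∂(coeff of dy∧dz)/∂x - ∂(coeff of dx∧dz)/∂y + ∂(coeff of dx∧dy)/∂z
  = ∂/∂x (2*x) - ∂/∂y (1) + ∂/∂z (-x + 4*y - 2*z).
Each of these terms simplifies to sums of mixed partials that cancel in pairs. The result is 0 (by equality of mixed partials for smooth functions — Schwarz / Clairaut).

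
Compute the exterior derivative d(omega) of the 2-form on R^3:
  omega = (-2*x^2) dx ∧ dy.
d(omega) = 0

For a 2-form omega = sum_{i<j} g_{ij} dx_i ∧ dx_j, the exterior derivative is
  d(omega) = sum_{i<j} d(g_{ij}) ∧ dx_i ∧ dx_j = sum_{i<j, k} (∂g_{ij}/∂x_k) dx_k ∧ dx_i ∧ dx_j.
Expand each term, using dx_k ∧ dx_i ∧ dx_j = sgn(permutation) dx_{(a)} ∧ dx_{(b)} ∧ dx_{(c)} with (a < b < c) sorted:

Collecting like 3-forms: d(omega) = 0.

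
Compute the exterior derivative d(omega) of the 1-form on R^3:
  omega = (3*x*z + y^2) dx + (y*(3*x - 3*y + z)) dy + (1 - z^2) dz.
d(omega) = (y) dx ∧ dy + (-3*x) dx ∧ dz + (-y) dy ∧ dz

For a 1-form omega = sum_i f_i dx_i, the exterior derivative is
  d(omega) = sum_{i < j} (∂f_j/∂x_i - ∂f_i/∂x_j) dx_i ∧ dx_j.
  coefficient of dx ∧ dy: ∂f_2/∂x - ∂f_1/∂y = ∂(y*(3*x - 3*y + z))/∂x - ∂(3*x*z + y^2)/∂y = y
  coefficient of dx ∧ dz: ∂f_3/∂x - ∂f_1/∂z = ∂(1 - z^2)/∂x - ∂(3*x*z + y^2)/∂z = -3*x
  coefficient of dy ∧ dz: ∂f_3/∂y - ∂f_2/∂z = ∂(1 - z^2)/∂y - ∂(y*(3*x - 3*y + z))/∂z = -y
Assembling: d(omega) = (y) dx ∧ dy + (-3*x) dx ∧ dz + (-y) dy ∧ dz.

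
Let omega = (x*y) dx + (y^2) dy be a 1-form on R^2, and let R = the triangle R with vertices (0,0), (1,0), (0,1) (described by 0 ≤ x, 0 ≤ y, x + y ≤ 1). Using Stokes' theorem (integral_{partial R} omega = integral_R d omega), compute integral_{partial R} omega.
integral_(partial R) omega = -1/6

Stokes: integral_partial_R omega = integral_R d omega with d omega = (∂Q/∂x - ∂P/∂y) dx ∧ dy.
  ∂Q/∂x = 0
  ∂P/∂y = x
  integrand = ∂Q/∂x - ∂P/∂y = -x.
Integrating over R: integral_0^1 integral_0^{1-x} (-x) dy dx = -1/6.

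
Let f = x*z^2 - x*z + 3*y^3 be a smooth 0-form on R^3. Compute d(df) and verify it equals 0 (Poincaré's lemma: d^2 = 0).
d(df) = 0

Step 1: df = sum_i (∂f/∂x_i) dx_i = (z*(z - 1)) dx + (9*y^2) dy + (x*(2*z - 1)) dz.
Step 2: Apply d again. Using the 1-form formula, the coefficient of dx ∧ dy in d(df) is ∂^2 f/∂x ∂y - ∂^2 f/∂y ∂x = (0) - (0) = 0 (equality of mixed partials for smooth f).
Similarly for dx ∧ dz and dy ∧ dz — all coefficients vanish. So d(df) = 0.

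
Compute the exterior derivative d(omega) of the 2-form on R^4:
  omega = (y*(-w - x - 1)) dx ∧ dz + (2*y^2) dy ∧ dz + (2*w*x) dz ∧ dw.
d(omega) = (w + x + 1) dx ∧ dy ∧ dz + (2*w - y) dx ∧ dz ∧ dw

For a 2-form omega = sum_{i<j} g_{ij} dx_i ∧ dx_j, the exterior derivative is
  d(omega) = sum_{i<j} d(g_{ij}) ∧ dx_i ∧ dx_j = sum_{i<j, k} (∂g_{ij}/∂x_k) dx_k ∧ dx_i ∧ dx_j.
Expand each term, using dx_k ∧ dx_i ∧ dx_j = sgn(permutation) dx_{(a)} ∧ dx_{(b)} ∧ dx_{(c)} with (a < b < c) sorted:
  d(y*(-w - x - 1)) includes (∂/∂y)(y*(-w - x - 1)) dy = (-w - x - 1) dy, which multiplied by dx ∧ dz gives (w + x + 1) dx ∧ dy ∧ dz
  d(y*(-w - x - 1)) includes (∂/∂w)(y*(-w - x - 1)) dw = (-y) dw, which multiplied by dx ∧ dz gives (-y) dx ∧ dz ∧ dw
  d(2*w*x) includes (∂/∂x)(2*w*x) dx = (2*w) dx, which multiplied by dz ∧ dw gives (2*w) dx ∧ dz ∧ dw
Collecting like 3-forms: d(omega) = (w + x + 1) dx ∧ dy ∧ dz + (2*w - y) dx ∧ dz ∧ dw.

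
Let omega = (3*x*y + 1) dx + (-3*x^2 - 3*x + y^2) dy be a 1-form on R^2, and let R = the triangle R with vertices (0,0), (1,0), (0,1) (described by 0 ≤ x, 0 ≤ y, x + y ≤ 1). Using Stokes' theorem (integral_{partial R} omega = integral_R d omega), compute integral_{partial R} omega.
integral_(partial R) omega = -3

Stokes: integral_partial_R omega = integral_R d omega with d omega = (∂Q/∂x - ∂P/∂y) dx ∧ dy.
  ∂Q/∂x = -6*x - 3
  ∂P/∂y = 3*x
  integrand = ∂Q/∂x - ∂P/∂y = -9*x - 3.
Integrating over R: integral_0^1 integral_0^{1-x} (-9*x - 3) dy dx = -3.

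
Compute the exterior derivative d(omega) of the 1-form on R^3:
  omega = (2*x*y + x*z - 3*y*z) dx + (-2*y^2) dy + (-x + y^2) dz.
d(omega) = (-2*x + 3*z) dx ∧ dy + (-x + 3*y - 1) dx ∧ dz + (2*y) dy ∧ dz

For a 1-form omega = sum_i f_i dx_i, the exterior derivative is
  d(omega) = sum_{i < j} (∂f_j/∂x_i - ∂f_i/∂x_j) dx_i ∧ dx_j.
  coefficient of dx ∧ dy: ∂f_2/∂x - ∂f_1/∂y = ∂(-2*y^2)/∂x - ∂(2*x*y + x*z - 3*y*z)/∂y = -2*x + 3*z
  coefficient of dx ∧ dz: ∂f_3/∂x - ∂f_1/∂z = ∂(-x + y^2)/∂x - ∂(2*x*y + x*z - 3*y*z)/∂z = -x + 3*y - 1
  coefficient of dy ∧ dz: ∂f_3/∂y - ∂f_2/∂z = ∂(-x + y^2)/∂y - ∂(-2*y^2)/∂z = 2*y
Assembling: d(omega) = (-2*x + 3*z) dx ∧ dy + (-x + 3*y - 1) dx ∧ dz + (2*y) dy ∧ dz.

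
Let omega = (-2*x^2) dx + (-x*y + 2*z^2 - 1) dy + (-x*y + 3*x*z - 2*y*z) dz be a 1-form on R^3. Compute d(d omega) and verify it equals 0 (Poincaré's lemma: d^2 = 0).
d(d omega) = 0

Step 1: d omega = sum_{i<j} (∂f_j/∂x_i - ∂f_i/∂x_j) dx_i ∧ dx_j:
  coeff of dx ∧ dy: -y
  coeff of dx ∧ dz: -y + 3*z
  coeff of dy ∧ dz: -x - 6*z
Step 2: Apply d again to each 2-form coefficient. The only possible 3-form in R^3 is dx ∧ dy ∧ dz, with coefficient
  ∂(coeff of dy∧dz)/∂x - ∂(coeff of dx∧dz)/∂y + ∂(coeff of dx∧dy)/∂z
  = ∂/∂x (-x - 6*z) - ∂/∂y (-y + 3*z) + ∂/∂z (-y).
Each of these terms simplifies to sums of mixed partials that cancel in pairs. The result is 0 (by equality of mixed partials for smooth functions — Schwarz / Clairaut).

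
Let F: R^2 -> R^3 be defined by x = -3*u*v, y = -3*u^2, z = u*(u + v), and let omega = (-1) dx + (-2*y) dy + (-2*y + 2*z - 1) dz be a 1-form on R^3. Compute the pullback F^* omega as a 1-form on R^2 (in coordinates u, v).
F^* omega = (-20*u^3 + 12*u^2*v + 2*u*v^2 - 2*u + 2*v) du + (2*u*(4*u^2 + u*v + 1)) dv

Using F^*(f dg) = (f ∘ F) d(g ∘ F), substitute each coordinate x_i by F_i(u, v) in f_i, and replace dx_i by d F_i = (∂F_i/∂u) du + (∂F_i/∂v) dv.
  For the x component: f_1(F) = -1; d F_1 = (-3*v) du + (-3*u) dv
  For the y component: f_2(F) = 6*u^2; d F_2 = (-6*u) du + (0) dv
  For the z component: f_3(F) = 8*u^2 + 2*u*v - 1; d F_3 = (2*u + v) du + (u) dv
Combining and collecting du, dv coefficients:
  coeff of du: -20*u^3 + 12*u^2*v + 2*u*v^2 - 2*u + 2*v
  coeff of dv: 2*u*(4*u^2 + u*v + 1)
F^* omega = (-20*u^3 + 12*u^2*v + 2*u*v^2 - 2*u + 2*v) du + (2*u*(4*u^2 + u*v + 1)) dv.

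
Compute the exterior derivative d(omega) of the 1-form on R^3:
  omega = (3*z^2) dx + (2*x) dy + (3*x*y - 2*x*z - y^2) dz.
d(omega) = (2) dx ∧ dy + (3*y - 8*z) dx ∧ dz + (3*x - 2*y) dy ∧ dz

For a 1-form omega = sum_i f_i dx_i, the exterior derivative is
  d(omega) = sum_{i < j} (∂f_j/∂x_i - ∂f_i/∂x_j) dx_i ∧ dx_j.
  coefficient of dx ∧ dy: ∂f_2/∂x - ∂f_1/∂y = ∂(2*x)/∂x - ∂(3*z^2)/∂y = 2
  coefficient of dx ∧ dz: ∂f_3/∂x - ∂f_1/∂z = ∂(3*x*y - 2*x*z - y^2)/∂x - ∂(3*z^2)/∂z = 3*y - 8*z
  coefficient of dy ∧ dz: ∂f_3/∂y - ∂f_2/∂z = ∂(3*x*y - 2*x*z - y^2)/∂y - ∂(2*x)/∂z = 3*x - 2*y
Assembling: d(omega) = (2) dx ∧ dy + (3*y - 8*z) dx ∧ dz + (3*x - 2*y) dy ∧ dz.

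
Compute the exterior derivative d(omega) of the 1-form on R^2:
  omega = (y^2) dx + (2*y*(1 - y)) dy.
d(omega) = (-2*y) dx ∧ dy

For a 1-form omega = sum_i f_i dx_i, the exterior derivative is
  d(omega) = sum_{i < j} (∂f_j/∂x_i - ∂f_i/∂x_j) dx_i ∧ dx_j.
  coefficient of dx ∧ dy: ∂f_2/∂x - ∂f_1/∂y = ∂(2*y*(1 - y))/∂x - ∂(y^2)/∂y = -2*y
Assembling: d(omega) = (-2*y) dx ∧ dy.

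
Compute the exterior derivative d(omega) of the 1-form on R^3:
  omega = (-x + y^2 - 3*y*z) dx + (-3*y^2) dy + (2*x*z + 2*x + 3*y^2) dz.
d(omega) = (-2*y + 3*z) dx ∧ dy + (3*y + 2*z + 2) dx ∧ dz + (6*y) dy ∧ dz

For a 1-form omega = sum_i f_i dx_i, the exterior derivative is
  d(omega) = sum_{i < j} (∂f_j/∂x_i - ∂f_i/∂x_j) dx_i ∧ dx_j.
  coefficient of dx ∧ dy: ∂f_2/∂x - ∂f_1/∂y = ∂(-3*y^2)/∂x - ∂(-x + y^2 - 3*y*z)/∂y = -2*y + 3*z
  coefficient of dx ∧ dz: ∂f_3/∂x - ∂f_1/∂z = ∂(2*x*z + 2*x + 3*y^2)/∂x - ∂(-x + y^2 - 3*y*z)/∂z = 3*y + 2*z + 2
  coefficient of dy ∧ dz: ∂f_3/∂y - ∂f_2/∂z = ∂(2*x*z + 2*x + 3*y^2)/∂y - ∂(-3*y^2)/∂z = 6*y
Assembling: d(omega) = (-2*y + 3*z) dx ∧ dy + (3*y + 2*z + 2) dx ∧ dz + (6*y) dy ∧ dz.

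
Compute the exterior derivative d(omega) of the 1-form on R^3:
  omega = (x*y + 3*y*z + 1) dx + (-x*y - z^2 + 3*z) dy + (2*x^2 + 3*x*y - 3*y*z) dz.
d(omega) = (-x - y - 3*z) dx ∧ dy + (4*x) dx ∧ dz + (3*x - z - 3) dy ∧ dz

For a 1-form omega = sum_i f_i dx_i, the exterior derivative is
  d(omega) = sum_{i < j} (∂f_j/∂x_i - ∂f_i/∂x_j) dx_i ∧ dx_j.
  coefficient of dx ∧ dy: ∂f_2/∂x - ∂f_1/∂y = ∂(-x*y - z^2 + 3*z)/∂x - ∂(x*y + 3*y*z + 1)/∂y = -x - y - 3*z
  coefficient of dx ∧ dz: ∂f_3/∂x - ∂f_1/∂z = ∂(2*x^2 + 3*x*y - 3*y*z)/∂x - ∂(x*y + 3*y*z + 1)/∂z = 4*x
  coefficient of dy ∧ dz: ∂f_3/∂y - ∂f_2/∂z = ∂(2*x^2 + 3*x*y - 3*y*z)/∂y - ∂(-x*y - z^2 + 3*z)/∂z = 3*x - z - 3
Assembling: d(omega) = (-x - y - 3*z) dx ∧ dy + (4*x) dx ∧ dz + (3*x - z - 3) dy ∧ dz.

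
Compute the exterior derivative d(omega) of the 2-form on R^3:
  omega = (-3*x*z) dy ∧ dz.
d(omega) = (-3*z) dx ∧ dy ∧ dz

For a 2-form omega = sum_{i<j} g_{ij} dx_i ∧ dx_j, the exterior derivative is
  d(omega) = sum_{i<j} d(g_{ij}) ∧ dx_i ∧ dx_j = sum_{i<j, k} (∂g_{ij}/∂x_k) dx_k ∧ dx_i ∧ dx_j.
Expand each term, using dx_k ∧ dx_i ∧ dx_j = sgn(permutation) dx_{(a)} ∧ dx_{(b)} ∧ dx_{(c)} with (a < b < c) sorted:
  d(-3*x*z) includes (∂/∂x)(-3*x*z) dx = (-3*z) dx, which multiplied by dy ∧ dz gives (-3*z) dx ∧ dy ∧ dz
Collecting like 3-forms: d(omega) = (-3*z) dx ∧ dy ∧ dz.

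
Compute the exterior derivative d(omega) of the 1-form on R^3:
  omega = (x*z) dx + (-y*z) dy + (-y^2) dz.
d(omega) = (-x) dx ∧ dz + (-y) dy ∧ dz

For a 1-form omega = sum_i f_i dx_i, the exterior derivative is
  d(omega) = sum_{i < j} (∂f_j/∂x_i - ∂f_i/∂x_j) dx_i ∧ dx_j.
  coefficient of dx ∧ dz: ∂f_3/∂x - ∂f_1/∂z = ∂(-y^2)/∂x - ∂(x*z)/∂z = -x
  coefficient of dy ∧ dz: ∂f_3/∂y - ∂f_2/∂z = ∂(-y^2)/∂y - ∂(-y*z)/∂z = -y
Assembling: d(omega) = (-x) dx ∧ dz + (-y) dy ∧ dz.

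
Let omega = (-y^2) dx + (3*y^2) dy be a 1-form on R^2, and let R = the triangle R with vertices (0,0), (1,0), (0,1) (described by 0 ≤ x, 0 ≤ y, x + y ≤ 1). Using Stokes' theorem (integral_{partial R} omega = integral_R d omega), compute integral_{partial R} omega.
integral_(partial R) omega = 1/3

Stokes: integral_partial_R omega = integral_R d omega with d omega = (∂Q/∂x - ∂P/∂y) dx ∧ dy.
  ∂Q/∂x = 0
  ∂P/∂y = -2*y
  integrand = ∂Q/∂x - ∂P/∂y = 2*y.
Integrating over R: integral_0^1 integral_0^{1-x} (2*y) dy dx = 1/3.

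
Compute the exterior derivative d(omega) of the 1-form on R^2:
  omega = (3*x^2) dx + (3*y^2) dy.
d(omega) = 0

For a 1-form omega = sum_i f_i dx_i, the exterior derivative is
  d(omega) = sum_{i < j} (∂f_j/∂x_i - ∂f_i/∂x_j) dx_i ∧ dx_j.

Assembling: d(omega) = 0.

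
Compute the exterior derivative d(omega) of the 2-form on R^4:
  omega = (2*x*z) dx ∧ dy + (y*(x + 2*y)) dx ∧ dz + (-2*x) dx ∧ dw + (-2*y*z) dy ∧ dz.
d(omega) = (x - 4*y) dx ∧ dy ∧ dz

For a 2-form omega = sum_{i<j} g_{ij} dx_i ∧ dx_j, the exterior derivative is
  d(omega) = sum_{i<j} d(g_{ij}) ∧ dx_i ∧ dx_j = sum_{i<j, k} (∂g_{ij}/∂x_k) dx_k ∧ dx_i ∧ dx_j.
Expand each term, using dx_k ∧ dx_i ∧ dx_j = sgn(permutation) dx_{(a)} ∧ dx_{(b)} ∧ dx_{(c)} with (a < b < c) sorted:
  d(2*x*z) includes (∂/∂z)(2*x*z) dz = (2*x) dz, which multiplied by dx ∧ dy gives (2*x) dx ∧ dy ∧ dz
  d(y*(x + 2*y)) includes (∂/∂y)(y*(x + 2*y)) dy = (x + 4*y) dy, which multiplied by dx ∧ dz gives (-x - 4*y) dx ∧ dy ∧ dz
Collecting like 3-forms: d(omega) = (x - 4*y) dx ∧ dy ∧ dz.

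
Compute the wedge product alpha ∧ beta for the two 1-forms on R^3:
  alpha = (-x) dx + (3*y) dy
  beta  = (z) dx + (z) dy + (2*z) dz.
alpha ∧ beta = (-z*(x + 3*y)) dx ∧ dy + (-2*x*z) dx ∧ dz + (6*y*z) dy ∧ dz

Distribute the wedge, using dx_i ∧ dx_j = -dx_j ∧ dx_i and dx_i ∧ dx_i = 0. For each pair (i, j) with i < j, the coefficient of dx_i ∧ dx_j in alpha ∧ beta is (alpha_i * beta_j - alpha_j * beta_i). Collecting: alpha ∧ beta = (-z*(x + 3*y)) dx ∧ dy + (-2*x*z) dx ∧ dz + (6*y*z) dy ∧ dz.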